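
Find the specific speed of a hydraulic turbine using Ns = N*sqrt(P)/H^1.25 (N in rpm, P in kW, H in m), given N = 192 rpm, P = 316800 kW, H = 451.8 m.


Ns = 192 * 316800^0.5 / 451.8^1.25 = 51.8813


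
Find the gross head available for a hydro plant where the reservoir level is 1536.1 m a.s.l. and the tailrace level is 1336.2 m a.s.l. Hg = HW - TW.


Hg = 1536.1 - 1336.2 = 199.9000 m


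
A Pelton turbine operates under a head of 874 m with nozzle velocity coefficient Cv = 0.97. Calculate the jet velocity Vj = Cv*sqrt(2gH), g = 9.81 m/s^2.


Vj = 0.97 * sqrt(2*9.81*874) = 127.0214 m/s


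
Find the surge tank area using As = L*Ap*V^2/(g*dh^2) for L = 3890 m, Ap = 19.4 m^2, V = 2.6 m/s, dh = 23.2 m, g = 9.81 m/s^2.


As = 3890 * 19.4 * 2.6^2 / (9.81 * 23.2^2) = 96.6169 m^2


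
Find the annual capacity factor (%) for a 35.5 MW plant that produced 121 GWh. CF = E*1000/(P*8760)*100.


CF = 121 * 1000 / (35.5 * 8760) * 100 = 38.9093 %


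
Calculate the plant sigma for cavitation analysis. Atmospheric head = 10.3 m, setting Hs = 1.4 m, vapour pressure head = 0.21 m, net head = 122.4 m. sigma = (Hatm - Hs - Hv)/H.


sigma = (10.3 - 1.4 - 0.21) / 122.4 = 0.0710


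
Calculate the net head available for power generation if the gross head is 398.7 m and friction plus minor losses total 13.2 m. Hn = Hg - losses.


Hn = 398.7 - 13.2 = 385.5000 m


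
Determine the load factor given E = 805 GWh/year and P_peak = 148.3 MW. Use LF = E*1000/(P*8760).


LF = 805 * 1000 / (148.3 * 8760) = 0.6197


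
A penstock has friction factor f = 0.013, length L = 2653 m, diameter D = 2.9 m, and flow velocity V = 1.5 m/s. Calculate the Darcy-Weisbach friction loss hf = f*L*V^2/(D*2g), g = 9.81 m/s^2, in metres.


hf = 0.013 * 2653 * 1.5^2 / (2.9 * 2 * 9.81) = 1.3638 m


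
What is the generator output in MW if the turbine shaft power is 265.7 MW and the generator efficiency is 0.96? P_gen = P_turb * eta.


P_gen = 265.7 * 0.96 = 255.0720 MW


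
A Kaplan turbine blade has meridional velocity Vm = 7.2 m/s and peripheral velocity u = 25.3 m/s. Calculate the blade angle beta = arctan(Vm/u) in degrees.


beta = arctan(7.2 / 25.3) = 15.8856 degrees


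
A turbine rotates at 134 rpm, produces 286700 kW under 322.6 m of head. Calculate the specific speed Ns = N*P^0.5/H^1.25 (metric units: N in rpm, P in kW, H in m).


Ns = 134 * 286700^0.5 / 322.6^1.25 = 52.4793


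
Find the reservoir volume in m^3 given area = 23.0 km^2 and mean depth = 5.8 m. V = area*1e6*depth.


V = 23.0 * 1e6 * 5.8 = 1.3340e+08 m^3


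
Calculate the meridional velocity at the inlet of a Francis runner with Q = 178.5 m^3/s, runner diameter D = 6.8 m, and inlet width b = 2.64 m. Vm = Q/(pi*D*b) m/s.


Vm = 178.5 / (pi * 6.8 * 2.64) = 3.1650 m/s


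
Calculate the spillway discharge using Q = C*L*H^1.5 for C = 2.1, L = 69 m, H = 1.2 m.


Q = 2.1 * 69 * 1.2^1.5 = 190.4760 m^3/s


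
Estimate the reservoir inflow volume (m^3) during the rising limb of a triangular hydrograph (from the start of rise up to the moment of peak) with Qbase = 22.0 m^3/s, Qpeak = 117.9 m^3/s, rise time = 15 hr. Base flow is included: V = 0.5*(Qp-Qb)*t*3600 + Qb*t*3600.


V = 0.5*(117.9 - 22.0)*15*3600 + 22.0*15*3600 = 3.7773e+06 m^3


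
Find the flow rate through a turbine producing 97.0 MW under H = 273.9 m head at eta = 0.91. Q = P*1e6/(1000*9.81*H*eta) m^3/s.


Q = 97.0 * 1e6 / (1000 * 9.81 * 273.9 * 0.91) = 39.6706 m^3/s


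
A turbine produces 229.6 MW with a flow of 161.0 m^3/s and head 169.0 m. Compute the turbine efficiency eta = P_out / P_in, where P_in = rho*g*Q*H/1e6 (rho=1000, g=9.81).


P_in = 1000 * 9.81 * 161.0 * 169.0 / 1e6 = 266.9203 MW
eta = 229.6 / 266.9203 = 0.8602


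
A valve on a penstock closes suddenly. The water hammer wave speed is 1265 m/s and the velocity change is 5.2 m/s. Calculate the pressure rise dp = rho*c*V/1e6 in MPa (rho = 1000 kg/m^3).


dp = 1000 * 1265 * 5.2 / 1e6 = 6.5780 MPa


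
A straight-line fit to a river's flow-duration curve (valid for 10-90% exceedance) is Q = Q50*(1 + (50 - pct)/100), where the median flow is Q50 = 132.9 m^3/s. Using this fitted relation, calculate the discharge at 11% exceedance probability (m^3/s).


Q = 132.9 * (1 + (50 - 11)/100) = 184.7310 m^3/s


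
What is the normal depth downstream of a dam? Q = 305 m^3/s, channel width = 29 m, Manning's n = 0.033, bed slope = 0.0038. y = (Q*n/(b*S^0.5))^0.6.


y = (305 * 0.033 / (29 * 0.0038^0.5))^0.6 = 2.8204 m


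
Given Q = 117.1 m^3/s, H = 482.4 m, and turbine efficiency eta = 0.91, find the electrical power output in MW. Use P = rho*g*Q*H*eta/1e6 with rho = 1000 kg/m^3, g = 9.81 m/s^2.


P = 1000 * 9.81 * 117.1 * 482.4 * 0.91 / 1e6 = 504.2833 MW


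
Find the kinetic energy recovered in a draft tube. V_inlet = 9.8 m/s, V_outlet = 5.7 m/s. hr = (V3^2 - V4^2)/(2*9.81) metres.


hr = (9.8^2 - 5.7^2) / (2*9.81) = 3.2390 m


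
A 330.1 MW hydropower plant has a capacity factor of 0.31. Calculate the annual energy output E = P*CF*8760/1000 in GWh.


E = 330.1 * 0.31 * 8760 / 1000 = 896.4196 GWh


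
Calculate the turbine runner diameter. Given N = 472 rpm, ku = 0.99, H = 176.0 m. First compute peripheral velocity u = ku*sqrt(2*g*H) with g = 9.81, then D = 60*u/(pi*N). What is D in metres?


u = 0.99 * sqrt(2*9.81*176.0) = 58.1756 m/s
D = 60 * 58.1756 / (pi * 472) = 2.3540 m


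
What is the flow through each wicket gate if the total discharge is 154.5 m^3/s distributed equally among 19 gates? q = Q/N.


q = 154.5 / 19 = 8.1316 m^3/s


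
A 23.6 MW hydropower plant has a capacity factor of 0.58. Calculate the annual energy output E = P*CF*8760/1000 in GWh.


E = 23.6 * 0.58 * 8760 / 1000 = 119.9069 GWh


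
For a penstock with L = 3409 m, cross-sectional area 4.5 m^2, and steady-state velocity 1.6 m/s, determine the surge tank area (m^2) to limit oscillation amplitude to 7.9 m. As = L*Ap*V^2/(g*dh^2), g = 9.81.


As = 3409 * 4.5 * 1.6^2 / (9.81 * 7.9^2) = 64.1440 m^2


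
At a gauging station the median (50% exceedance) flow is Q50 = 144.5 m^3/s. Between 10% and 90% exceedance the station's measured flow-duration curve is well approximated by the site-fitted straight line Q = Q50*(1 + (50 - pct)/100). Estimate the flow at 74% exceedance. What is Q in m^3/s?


Q = 144.5 * (1 + (50 - 74)/100) = 109.8200 m^3/s


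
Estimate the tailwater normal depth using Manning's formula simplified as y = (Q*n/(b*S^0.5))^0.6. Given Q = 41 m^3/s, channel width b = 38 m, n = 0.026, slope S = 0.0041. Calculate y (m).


y = (41 * 0.026 / (38 * 0.0041^0.5))^0.6 = 0.6095 m


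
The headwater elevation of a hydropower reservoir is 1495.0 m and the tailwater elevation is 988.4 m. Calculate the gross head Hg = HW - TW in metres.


Hg = 1495.0 - 988.4 = 506.6000 m


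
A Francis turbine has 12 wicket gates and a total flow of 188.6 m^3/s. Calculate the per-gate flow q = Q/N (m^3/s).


q = 188.6 / 12 = 15.7167 m^3/s


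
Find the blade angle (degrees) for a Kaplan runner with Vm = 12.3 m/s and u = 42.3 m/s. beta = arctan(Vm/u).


beta = arctan(12.3 / 42.3) = 16.2134 degrees


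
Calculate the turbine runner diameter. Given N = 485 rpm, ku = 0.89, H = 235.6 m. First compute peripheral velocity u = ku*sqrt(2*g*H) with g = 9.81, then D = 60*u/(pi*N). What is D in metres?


u = 0.89 * sqrt(2*9.81*235.6) = 60.5100 m/s
D = 60 * 60.5100 / (pi * 485) = 2.3828 m


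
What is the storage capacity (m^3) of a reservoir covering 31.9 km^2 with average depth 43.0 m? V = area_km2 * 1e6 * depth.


V = 31.9 * 1e6 * 43.0 = 1.3717e+09 m^3


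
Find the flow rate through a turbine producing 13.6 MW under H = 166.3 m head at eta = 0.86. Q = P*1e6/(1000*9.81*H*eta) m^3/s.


Q = 13.6 * 1e6 / (1000 * 9.81 * 166.3 * 0.86) = 9.6935 m^3/s


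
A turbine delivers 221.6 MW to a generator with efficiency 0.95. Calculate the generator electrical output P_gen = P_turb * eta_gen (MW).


P_gen = 221.6 * 0.95 = 210.5200 MW


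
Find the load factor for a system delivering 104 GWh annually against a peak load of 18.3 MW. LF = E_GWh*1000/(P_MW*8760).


LF = 104 * 1000 / (18.3 * 8760) = 0.6488


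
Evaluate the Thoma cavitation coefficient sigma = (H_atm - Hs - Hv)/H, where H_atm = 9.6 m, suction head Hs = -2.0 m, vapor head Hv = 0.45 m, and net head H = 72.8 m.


sigma = (9.6 - (-2.0) - 0.45) / 72.8 = 0.1532


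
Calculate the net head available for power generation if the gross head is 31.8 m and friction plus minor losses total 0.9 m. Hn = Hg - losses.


Hn = 31.8 - 0.9 = 30.9000 m


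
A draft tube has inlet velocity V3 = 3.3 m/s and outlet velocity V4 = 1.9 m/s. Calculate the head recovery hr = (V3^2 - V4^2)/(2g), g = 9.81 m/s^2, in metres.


hr = (3.3^2 - 1.9^2) / (2*9.81) = 0.3710 m


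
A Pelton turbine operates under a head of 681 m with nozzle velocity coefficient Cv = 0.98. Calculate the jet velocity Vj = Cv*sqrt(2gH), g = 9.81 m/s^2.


Vj = 0.98 * sqrt(2*9.81*681) = 113.2789 m/s


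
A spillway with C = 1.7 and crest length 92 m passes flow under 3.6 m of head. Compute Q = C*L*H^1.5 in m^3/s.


Q = 1.7 * 92 * 3.6^1.5 = 1068.2933 m^3/s


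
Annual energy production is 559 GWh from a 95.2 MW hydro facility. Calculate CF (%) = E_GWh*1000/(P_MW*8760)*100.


CF = 559 * 1000 / (95.2 * 8760) * 100 = 67.0302 %


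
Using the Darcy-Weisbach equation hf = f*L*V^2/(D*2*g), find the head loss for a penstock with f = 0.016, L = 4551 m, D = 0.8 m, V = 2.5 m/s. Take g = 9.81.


hf = 0.016 * 4551 * 2.5^2 / (0.8 * 2 * 9.81) = 28.9946 m


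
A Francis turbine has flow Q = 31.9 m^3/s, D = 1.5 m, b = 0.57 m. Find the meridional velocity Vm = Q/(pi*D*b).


Vm = 31.9 / (pi * 1.5 * 0.57) = 11.8761 m/s


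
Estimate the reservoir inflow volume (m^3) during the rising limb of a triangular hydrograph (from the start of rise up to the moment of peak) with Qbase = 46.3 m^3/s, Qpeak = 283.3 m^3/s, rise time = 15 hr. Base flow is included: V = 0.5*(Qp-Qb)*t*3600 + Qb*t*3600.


V = 0.5*(283.3 - 46.3)*15*3600 + 46.3*15*3600 = 8.8992e+06 m^3


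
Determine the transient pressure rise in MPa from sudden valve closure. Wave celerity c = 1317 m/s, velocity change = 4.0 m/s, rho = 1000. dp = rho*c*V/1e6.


dp = 1000 * 1317 * 4.0 / 1e6 = 5.2680 MPa


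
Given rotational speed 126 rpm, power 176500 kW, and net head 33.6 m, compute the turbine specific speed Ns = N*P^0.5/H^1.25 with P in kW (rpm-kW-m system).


Ns = 126 * 176500^0.5 / 33.6^1.25 = 654.3631


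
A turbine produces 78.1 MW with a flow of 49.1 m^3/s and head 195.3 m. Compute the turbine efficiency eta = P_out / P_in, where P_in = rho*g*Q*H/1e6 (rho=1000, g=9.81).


P_in = 1000 * 9.81 * 49.1 * 195.3 / 1e6 = 94.0703 MW
eta = 78.1 / 94.0703 = 0.8302


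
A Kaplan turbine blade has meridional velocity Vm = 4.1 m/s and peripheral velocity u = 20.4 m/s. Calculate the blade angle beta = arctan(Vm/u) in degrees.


beta = arctan(4.1 / 20.4) = 11.3639 degrees


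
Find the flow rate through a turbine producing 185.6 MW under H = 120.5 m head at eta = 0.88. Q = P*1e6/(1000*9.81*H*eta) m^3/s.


Q = 185.6 * 1e6 / (1000 * 9.81 * 120.5 * 0.88) = 178.4182 m^3/s


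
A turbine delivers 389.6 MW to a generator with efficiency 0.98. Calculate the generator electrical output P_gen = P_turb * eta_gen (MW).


P_gen = 389.6 * 0.98 = 381.8080 MW


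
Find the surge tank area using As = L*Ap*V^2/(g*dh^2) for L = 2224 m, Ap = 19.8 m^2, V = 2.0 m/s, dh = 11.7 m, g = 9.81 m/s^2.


As = 2224 * 19.8 * 2.0^2 / (9.81 * 11.7^2) = 131.1654 m^2


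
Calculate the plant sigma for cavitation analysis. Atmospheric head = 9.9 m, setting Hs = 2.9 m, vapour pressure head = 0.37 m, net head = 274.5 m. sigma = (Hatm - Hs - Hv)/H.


sigma = (9.9 - 2.9 - 0.37) / 274.5 = 0.0242


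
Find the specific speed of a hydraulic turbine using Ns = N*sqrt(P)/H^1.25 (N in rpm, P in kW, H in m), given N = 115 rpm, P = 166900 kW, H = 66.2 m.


Ns = 115 * 166900^0.5 / 66.2^1.25 = 248.8018


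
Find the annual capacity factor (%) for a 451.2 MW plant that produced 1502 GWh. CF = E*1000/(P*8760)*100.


CF = 1502 * 1000 / (451.2 * 8760) * 100 = 38.0011 %


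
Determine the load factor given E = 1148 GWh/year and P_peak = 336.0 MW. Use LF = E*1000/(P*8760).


LF = 1148 * 1000 / (336.0 * 8760) = 0.3900


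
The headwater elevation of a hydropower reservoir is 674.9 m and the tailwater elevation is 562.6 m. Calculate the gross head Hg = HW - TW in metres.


Hg = 674.9 - 562.6 = 112.3000 m


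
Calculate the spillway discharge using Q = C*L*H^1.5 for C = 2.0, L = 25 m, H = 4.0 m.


Q = 2.0 * 25 * 4.0^1.5 = 400.0000 m^3/s


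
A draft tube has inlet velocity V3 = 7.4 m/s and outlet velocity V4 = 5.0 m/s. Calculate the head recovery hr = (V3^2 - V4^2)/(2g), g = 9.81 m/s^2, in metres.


hr = (7.4^2 - 5.0^2) / (2*9.81) = 1.5168 m


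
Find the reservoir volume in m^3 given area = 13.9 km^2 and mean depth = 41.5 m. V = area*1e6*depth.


V = 13.9 * 1e6 * 41.5 = 5.7685e+08 m^3


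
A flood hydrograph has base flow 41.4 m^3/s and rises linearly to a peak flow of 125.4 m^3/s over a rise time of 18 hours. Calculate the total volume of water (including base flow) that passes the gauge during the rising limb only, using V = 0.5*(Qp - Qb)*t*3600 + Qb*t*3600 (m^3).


V = 0.5*(125.4 - 41.4)*18*3600 + 41.4*18*3600 = 5.4043e+06 m^3


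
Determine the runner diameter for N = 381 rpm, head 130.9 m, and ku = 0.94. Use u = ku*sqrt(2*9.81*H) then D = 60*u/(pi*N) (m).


u = 0.94 * sqrt(2*9.81*130.9) = 47.6373 m/s
D = 60 * 47.6373 / (pi * 381) = 2.3879 m


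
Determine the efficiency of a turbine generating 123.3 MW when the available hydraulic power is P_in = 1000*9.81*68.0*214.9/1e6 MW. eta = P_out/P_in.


P_in = 1000 * 9.81 * 68.0 * 214.9 / 1e6 = 143.3555 MW
eta = 123.3 / 143.3555 = 0.8601


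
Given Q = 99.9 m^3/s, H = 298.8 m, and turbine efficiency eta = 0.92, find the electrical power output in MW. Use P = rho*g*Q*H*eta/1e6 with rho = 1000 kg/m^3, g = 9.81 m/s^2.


P = 1000 * 9.81 * 99.9 * 298.8 * 0.92 / 1e6 = 269.4033 MW


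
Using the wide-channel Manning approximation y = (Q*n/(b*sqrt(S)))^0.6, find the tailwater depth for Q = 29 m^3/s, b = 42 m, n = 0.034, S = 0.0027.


y = (29 * 0.034 / (42 * 0.0027^0.5))^0.6 = 0.6208 m


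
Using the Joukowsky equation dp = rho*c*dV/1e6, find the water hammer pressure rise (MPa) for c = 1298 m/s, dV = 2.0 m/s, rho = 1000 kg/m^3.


dp = 1000 * 1298 * 2.0 / 1e6 = 2.5960 MPa


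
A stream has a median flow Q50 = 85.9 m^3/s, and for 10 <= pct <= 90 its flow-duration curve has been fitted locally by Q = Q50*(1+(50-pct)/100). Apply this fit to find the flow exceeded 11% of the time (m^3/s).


Q = 85.9 * (1 + (50 - 11)/100) = 119.4010 m^3/s


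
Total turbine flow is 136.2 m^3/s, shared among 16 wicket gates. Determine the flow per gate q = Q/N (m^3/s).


q = 136.2 / 16 = 8.5125 m^3/s


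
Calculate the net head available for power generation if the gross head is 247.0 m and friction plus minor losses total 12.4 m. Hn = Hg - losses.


Hn = 247.0 - 12.4 = 234.6000 m


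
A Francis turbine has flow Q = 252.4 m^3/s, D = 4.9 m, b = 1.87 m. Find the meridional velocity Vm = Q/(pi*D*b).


Vm = 252.4 / (pi * 4.9 * 1.87) = 8.7680 m/s


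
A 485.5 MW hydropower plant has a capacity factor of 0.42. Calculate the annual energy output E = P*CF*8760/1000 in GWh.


E = 485.5 * 0.42 * 8760 / 1000 = 1786.2516 GWh


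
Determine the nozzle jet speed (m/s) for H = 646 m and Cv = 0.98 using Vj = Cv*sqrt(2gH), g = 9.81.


Vj = 0.98 * sqrt(2*9.81*646) = 110.3295 m/s


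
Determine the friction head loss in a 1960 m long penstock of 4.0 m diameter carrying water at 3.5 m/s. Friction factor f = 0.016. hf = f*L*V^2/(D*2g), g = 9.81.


hf = 0.016 * 1960 * 3.5^2 / (4.0 * 2 * 9.81) = 4.8950 m


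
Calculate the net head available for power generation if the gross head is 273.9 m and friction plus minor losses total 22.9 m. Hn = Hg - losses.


Hn = 273.9 - 22.9 = 251.0000 m


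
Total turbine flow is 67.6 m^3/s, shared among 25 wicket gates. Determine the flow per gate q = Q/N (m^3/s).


q = 67.6 / 25 = 2.7040 m^3/s


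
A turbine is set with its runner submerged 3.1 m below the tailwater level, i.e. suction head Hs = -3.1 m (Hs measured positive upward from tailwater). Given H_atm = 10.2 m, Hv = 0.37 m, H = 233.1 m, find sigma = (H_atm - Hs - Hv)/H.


sigma = (10.2 - (-3.1) - 0.37) / 233.1 = 0.0555


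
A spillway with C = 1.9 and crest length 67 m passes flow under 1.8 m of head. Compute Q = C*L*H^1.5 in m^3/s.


Q = 1.9 * 67 * 1.8^1.5 = 307.4236 m^3/s


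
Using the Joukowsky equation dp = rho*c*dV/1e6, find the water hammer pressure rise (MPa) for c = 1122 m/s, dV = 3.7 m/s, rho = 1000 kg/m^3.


dp = 1000 * 1122 * 3.7 / 1e6 = 4.1514 MPa


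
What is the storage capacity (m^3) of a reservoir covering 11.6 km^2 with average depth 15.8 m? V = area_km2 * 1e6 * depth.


V = 11.6 * 1e6 * 15.8 = 1.8328e+08 m^3


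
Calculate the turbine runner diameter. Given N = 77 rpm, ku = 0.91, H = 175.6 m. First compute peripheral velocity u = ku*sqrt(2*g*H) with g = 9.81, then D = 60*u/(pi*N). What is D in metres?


u = 0.91 * sqrt(2*9.81*175.6) = 53.4138 m/s
D = 60 * 53.4138 / (pi * 77) = 13.2484 m


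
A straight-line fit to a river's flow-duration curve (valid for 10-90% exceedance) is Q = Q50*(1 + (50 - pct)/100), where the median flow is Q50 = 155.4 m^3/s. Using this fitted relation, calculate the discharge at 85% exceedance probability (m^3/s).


Q = 155.4 * (1 + (50 - 85)/100) = 101.0100 m^3/s


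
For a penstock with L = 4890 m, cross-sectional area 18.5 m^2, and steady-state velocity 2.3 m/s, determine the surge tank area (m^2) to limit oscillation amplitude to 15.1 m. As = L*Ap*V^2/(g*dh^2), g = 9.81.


As = 4890 * 18.5 * 2.3^2 / (9.81 * 15.1^2) = 213.9505 m^2


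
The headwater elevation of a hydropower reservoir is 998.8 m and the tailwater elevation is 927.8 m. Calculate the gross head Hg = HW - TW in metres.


Hg = 998.8 - 927.8 = 71.0000 m


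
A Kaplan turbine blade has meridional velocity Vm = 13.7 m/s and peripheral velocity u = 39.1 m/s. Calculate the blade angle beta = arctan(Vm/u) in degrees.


beta = arctan(13.7 / 39.1) = 19.3096 degrees


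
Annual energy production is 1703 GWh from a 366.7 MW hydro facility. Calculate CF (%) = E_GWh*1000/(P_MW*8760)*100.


CF = 1703 * 1000 / (366.7 * 8760) * 100 = 53.0151 %


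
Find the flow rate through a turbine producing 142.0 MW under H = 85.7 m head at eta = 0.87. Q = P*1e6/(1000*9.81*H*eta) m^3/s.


Q = 142.0 * 1e6 / (1000 * 9.81 * 85.7 * 0.87) = 194.1419 m^3/s


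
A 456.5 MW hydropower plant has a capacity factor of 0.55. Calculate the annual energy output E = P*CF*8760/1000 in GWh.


E = 456.5 * 0.55 * 8760 / 1000 = 2199.4170 GWh


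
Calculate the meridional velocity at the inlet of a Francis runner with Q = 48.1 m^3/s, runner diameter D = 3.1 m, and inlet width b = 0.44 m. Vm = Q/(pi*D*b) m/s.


Vm = 48.1 / (pi * 3.1 * 0.44) = 11.2249 m/s


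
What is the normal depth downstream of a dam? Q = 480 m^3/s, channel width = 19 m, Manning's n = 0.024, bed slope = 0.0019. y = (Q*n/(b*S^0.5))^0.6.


y = (480 * 0.024 / (19 * 0.0019^0.5))^0.6 = 4.8528 m


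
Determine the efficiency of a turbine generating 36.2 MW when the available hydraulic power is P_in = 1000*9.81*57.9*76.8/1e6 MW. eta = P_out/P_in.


P_in = 1000 * 9.81 * 57.9 * 76.8 / 1e6 = 43.6223 MW
eta = 36.2 / 43.6223 = 0.8299


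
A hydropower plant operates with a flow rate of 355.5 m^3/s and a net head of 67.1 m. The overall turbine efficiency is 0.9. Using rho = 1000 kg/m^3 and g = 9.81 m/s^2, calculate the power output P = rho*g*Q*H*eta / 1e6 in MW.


P = 1000 * 9.81 * 355.5 * 67.1 * 0.9 / 1e6 = 210.6074 MW


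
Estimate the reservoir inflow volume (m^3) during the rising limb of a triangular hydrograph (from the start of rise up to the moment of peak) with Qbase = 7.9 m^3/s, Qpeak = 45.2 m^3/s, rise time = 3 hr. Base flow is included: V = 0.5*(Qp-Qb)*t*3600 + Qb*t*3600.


V = 0.5*(45.2 - 7.9)*3*3600 + 7.9*3*3600 = 286740.0000 m^3


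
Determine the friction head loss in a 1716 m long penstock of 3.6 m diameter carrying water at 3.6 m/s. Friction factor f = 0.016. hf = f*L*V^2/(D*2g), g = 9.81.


hf = 0.016 * 1716 * 3.6^2 / (3.6 * 2 * 9.81) = 5.0378 m


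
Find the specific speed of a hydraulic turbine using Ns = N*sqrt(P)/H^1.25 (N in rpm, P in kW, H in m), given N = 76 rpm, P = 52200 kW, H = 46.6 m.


Ns = 76 * 52200^0.5 / 46.6^1.25 = 142.6154


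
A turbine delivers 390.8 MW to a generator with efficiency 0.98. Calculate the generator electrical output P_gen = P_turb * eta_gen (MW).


P_gen = 390.8 * 0.98 = 382.9840 MW


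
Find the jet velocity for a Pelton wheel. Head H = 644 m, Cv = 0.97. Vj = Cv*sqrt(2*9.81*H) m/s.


Vj = 0.97 * sqrt(2*9.81*644) = 109.0346 m/s


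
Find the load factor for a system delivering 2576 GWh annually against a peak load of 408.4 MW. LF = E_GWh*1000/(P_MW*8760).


LF = 2576 * 1000 / (408.4 * 8760) = 0.7200


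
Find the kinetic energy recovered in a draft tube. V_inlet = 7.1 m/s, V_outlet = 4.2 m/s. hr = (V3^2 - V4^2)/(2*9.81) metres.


hr = (7.1^2 - 4.2^2) / (2*9.81) = 1.6702 m


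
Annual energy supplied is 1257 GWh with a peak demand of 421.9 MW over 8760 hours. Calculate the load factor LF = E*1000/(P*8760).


LF = 1257 * 1000 / (421.9 * 8760) = 0.3401


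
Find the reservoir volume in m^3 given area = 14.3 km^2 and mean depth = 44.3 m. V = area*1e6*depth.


V = 14.3 * 1e6 * 44.3 = 6.3349e+08 m^3


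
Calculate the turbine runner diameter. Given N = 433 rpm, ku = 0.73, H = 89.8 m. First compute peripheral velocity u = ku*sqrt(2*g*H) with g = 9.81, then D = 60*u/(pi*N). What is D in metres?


u = 0.73 * sqrt(2*9.81*89.8) = 30.6415 m/s
D = 60 * 30.6415 / (pi * 433) = 1.3515 m


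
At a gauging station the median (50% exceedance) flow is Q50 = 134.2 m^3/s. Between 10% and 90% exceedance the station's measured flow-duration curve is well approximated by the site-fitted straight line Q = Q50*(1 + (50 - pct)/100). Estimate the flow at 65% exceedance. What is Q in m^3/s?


Q = 134.2 * (1 + (50 - 65)/100) = 114.0700 m^3/s


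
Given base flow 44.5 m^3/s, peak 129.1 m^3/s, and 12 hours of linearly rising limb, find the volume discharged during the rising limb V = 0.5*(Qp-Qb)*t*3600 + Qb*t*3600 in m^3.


V = 0.5*(129.1 - 44.5)*12*3600 + 44.5*12*3600 = 3.7498e+06 m^3


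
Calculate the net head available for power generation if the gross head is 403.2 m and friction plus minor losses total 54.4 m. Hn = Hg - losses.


Hn = 403.2 - 54.4 = 348.8000 m


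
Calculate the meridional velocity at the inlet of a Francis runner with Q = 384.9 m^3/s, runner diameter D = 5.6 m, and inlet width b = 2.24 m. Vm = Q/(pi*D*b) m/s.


Vm = 384.9 / (pi * 5.6 * 2.24) = 9.7670 m/s


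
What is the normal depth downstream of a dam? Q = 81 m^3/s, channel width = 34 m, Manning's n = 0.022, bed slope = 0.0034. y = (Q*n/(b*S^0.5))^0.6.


y = (81 * 0.022 / (34 * 0.0034^0.5))^0.6 = 0.9380 m


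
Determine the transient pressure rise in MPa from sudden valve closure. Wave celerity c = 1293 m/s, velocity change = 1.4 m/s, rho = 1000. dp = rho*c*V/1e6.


dp = 1000 * 1293 * 1.4 / 1e6 = 1.8102 MPa


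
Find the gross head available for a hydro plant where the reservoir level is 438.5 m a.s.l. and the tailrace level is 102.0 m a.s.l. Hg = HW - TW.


Hg = 438.5 - 102.0 = 336.5000 m


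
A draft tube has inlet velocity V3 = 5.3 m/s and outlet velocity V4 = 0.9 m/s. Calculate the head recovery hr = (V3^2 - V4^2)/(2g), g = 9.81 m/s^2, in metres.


hr = (5.3^2 - 0.9^2) / (2*9.81) = 1.3904 m


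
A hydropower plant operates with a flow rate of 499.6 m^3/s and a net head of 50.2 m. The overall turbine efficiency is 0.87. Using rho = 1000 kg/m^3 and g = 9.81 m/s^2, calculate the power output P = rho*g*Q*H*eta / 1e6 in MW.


P = 1000 * 9.81 * 499.6 * 50.2 * 0.87 / 1e6 = 214.0496 MW


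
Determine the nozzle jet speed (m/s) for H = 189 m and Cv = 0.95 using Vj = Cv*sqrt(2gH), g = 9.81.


Vj = 0.95 * sqrt(2*9.81*189) = 57.8501 m/s


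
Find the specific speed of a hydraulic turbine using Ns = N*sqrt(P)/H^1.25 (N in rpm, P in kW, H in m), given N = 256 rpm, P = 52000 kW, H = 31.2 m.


Ns = 256 * 52000^0.5 / 31.2^1.25 = 791.6777


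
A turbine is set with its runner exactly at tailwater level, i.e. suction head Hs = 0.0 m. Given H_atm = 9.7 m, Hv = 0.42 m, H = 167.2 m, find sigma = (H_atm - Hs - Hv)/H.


sigma = (9.7 - 0.0 - 0.42) / 167.2 = 0.0555


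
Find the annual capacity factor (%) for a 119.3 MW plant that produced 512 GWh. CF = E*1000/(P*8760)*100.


CF = 512 * 1000 / (119.3 * 8760) * 100 = 48.9920 %


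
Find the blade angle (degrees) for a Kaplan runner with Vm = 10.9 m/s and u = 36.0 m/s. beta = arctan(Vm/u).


beta = arctan(10.9 / 36.0) = 16.8451 degrees


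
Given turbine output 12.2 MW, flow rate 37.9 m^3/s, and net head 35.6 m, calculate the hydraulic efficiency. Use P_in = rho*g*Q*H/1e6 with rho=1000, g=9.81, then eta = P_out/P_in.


P_in = 1000 * 9.81 * 37.9 * 35.6 / 1e6 = 13.2360 MW
eta = 12.2 / 13.2360 = 0.9217


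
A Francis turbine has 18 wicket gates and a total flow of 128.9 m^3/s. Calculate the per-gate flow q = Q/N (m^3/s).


q = 128.9 / 18 = 7.1611 m^3/s


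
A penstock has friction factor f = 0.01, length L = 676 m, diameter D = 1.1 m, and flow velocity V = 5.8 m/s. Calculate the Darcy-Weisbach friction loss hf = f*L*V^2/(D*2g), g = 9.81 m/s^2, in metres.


hf = 0.01 * 676 * 5.8^2 / (1.1 * 2 * 9.81) = 10.5369 m


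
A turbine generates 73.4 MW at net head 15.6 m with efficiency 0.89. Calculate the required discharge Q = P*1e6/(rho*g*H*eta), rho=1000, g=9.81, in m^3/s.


Q = 73.4 * 1e6 / (1000 * 9.81 * 15.6 * 0.89) = 538.9053 m^3/s


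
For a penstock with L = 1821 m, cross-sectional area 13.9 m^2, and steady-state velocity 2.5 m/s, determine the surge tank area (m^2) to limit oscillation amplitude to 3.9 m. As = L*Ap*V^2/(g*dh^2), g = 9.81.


As = 1821 * 13.9 * 2.5^2 / (9.81 * 3.9^2) = 1060.2458 m^2


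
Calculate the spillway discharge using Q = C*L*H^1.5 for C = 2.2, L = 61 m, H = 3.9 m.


Q = 2.2 * 61 * 3.9^1.5 = 1033.5927 m^3/s


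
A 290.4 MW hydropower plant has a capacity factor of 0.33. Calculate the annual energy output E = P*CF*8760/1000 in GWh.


E = 290.4 * 0.33 * 8760 / 1000 = 839.4883 GWh


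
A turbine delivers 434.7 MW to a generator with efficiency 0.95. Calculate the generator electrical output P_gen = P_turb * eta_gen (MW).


P_gen = 434.7 * 0.95 = 412.9650 MW


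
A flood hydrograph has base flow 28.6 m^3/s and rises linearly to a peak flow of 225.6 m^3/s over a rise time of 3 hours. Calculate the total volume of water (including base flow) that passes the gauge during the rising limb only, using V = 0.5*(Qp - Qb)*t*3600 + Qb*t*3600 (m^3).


V = 0.5*(225.6 - 28.6)*3*3600 + 28.6*3*3600 = 1.3727e+06 m^3


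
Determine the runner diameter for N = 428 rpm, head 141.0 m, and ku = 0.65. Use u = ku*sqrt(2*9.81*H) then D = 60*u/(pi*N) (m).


u = 0.65 * sqrt(2*9.81*141.0) = 34.1879 m/s
D = 60 * 34.1879 / (pi * 428) = 1.5256 m


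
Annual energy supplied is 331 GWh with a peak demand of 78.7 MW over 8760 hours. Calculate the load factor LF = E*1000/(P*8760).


LF = 331 * 1000 / (78.7 * 8760) = 0.4801


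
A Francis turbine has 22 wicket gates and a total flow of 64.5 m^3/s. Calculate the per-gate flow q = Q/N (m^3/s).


q = 64.5 / 22 = 2.9318 m^3/s


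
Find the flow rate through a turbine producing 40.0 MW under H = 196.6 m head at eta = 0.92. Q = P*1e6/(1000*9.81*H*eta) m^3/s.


Q = 40.0 * 1e6 / (1000 * 9.81 * 196.6 * 0.92) = 22.5434 m^3/s


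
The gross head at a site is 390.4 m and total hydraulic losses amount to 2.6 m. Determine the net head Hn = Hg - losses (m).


Hn = 390.4 - 2.6 = 387.8000 m


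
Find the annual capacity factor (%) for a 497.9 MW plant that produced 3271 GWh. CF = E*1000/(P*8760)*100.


CF = 3271 * 1000 / (497.9 * 8760) * 100 = 74.9953 %


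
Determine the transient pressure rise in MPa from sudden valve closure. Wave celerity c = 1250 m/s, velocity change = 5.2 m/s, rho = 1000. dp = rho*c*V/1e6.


dp = 1000 * 1250 * 5.2 / 1e6 = 6.5000 MPa


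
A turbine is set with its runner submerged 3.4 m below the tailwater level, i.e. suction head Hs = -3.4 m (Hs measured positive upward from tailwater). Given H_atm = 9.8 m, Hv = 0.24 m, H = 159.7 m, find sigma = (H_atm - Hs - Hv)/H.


sigma = (9.8 - (-3.4) - 0.24) / 159.7 = 0.0812


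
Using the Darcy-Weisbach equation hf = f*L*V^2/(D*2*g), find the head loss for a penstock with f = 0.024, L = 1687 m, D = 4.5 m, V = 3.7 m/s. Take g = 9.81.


hf = 0.024 * 1687 * 3.7^2 / (4.5 * 2 * 9.81) = 6.2780 m


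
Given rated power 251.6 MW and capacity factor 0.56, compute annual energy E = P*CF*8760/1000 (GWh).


E = 251.6 * 0.56 * 8760 / 1000 = 1234.2490 GWh


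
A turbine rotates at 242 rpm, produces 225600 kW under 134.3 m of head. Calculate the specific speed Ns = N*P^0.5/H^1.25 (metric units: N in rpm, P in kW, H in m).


Ns = 242 * 225600^0.5 / 134.3^1.25 = 251.4143


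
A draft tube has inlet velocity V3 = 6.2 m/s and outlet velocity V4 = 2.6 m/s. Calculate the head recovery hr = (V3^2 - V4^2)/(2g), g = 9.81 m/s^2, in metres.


hr = (6.2^2 - 2.6^2) / (2*9.81) = 1.6147 m


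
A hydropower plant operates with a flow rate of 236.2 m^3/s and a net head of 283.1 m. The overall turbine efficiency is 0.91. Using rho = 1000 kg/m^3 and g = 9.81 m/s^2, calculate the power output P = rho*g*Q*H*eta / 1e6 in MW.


P = 1000 * 9.81 * 236.2 * 283.1 * 0.91 / 1e6 = 596.9393 MW


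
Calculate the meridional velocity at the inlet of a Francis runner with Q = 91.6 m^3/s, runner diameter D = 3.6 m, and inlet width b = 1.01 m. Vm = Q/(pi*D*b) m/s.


Vm = 91.6 / (pi * 3.6 * 1.01) = 8.0190 m/s


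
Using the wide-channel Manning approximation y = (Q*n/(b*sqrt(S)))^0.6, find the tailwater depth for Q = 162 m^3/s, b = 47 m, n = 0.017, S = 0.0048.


y = (162 * 0.017 / (47 * 0.0048^0.5))^0.6 = 0.9044 m


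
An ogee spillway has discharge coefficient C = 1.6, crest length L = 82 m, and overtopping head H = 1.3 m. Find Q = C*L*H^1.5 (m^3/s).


Q = 1.6 * 82 * 1.3^1.5 = 194.4683 m^3/s


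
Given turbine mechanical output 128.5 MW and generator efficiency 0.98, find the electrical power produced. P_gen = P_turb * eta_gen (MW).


P_gen = 128.5 * 0.98 = 125.9300 MW


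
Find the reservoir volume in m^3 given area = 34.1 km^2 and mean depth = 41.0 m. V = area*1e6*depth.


V = 34.1 * 1e6 * 41.0 = 1.3981e+09 m^3


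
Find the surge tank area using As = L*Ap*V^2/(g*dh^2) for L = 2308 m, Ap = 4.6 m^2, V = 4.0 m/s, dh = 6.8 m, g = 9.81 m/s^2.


As = 2308 * 4.6 * 4.0^2 / (9.81 * 6.8^2) = 374.4784 m^2


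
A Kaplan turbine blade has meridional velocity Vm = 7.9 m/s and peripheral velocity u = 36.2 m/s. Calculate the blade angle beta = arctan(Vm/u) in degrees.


beta = arctan(7.9 / 36.2) = 12.3108 degrees


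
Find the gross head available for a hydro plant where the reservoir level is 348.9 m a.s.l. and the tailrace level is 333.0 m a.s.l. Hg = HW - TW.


Hg = 348.9 - 333.0 = 15.9000 m


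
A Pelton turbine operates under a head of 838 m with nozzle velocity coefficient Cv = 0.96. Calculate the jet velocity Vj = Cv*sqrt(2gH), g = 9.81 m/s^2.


Vj = 0.96 * sqrt(2*9.81*838) = 123.0957 m/s


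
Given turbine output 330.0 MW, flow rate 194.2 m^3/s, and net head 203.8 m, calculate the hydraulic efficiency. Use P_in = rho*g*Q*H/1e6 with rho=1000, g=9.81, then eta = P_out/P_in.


P_in = 1000 * 9.81 * 194.2 * 203.8 / 1e6 = 388.2598 MW
eta = 330.0 / 388.2598 = 0.8499


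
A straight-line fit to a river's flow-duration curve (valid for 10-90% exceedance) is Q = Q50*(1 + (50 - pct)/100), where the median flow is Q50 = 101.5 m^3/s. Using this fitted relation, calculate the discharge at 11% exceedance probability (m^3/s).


Q = 101.5 * (1 + (50 - 11)/100) = 141.0850 m^3/s


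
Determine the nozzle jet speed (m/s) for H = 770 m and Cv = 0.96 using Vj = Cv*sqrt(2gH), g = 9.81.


Vj = 0.96 * sqrt(2*9.81*770) = 117.9957 m/s


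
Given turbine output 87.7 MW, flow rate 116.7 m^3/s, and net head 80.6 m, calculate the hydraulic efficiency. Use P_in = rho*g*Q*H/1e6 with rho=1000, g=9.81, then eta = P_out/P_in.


P_in = 1000 * 9.81 * 116.7 * 80.6 / 1e6 = 92.2731 MW
eta = 87.7 / 92.2731 = 0.9504


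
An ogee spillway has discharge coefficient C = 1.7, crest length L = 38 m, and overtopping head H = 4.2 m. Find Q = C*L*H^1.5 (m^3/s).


Q = 1.7 * 38 * 4.2^1.5 = 556.0405 m^3/s


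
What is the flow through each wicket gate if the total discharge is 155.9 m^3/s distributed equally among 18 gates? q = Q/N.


q = 155.9 / 18 = 8.6611 m^3/s


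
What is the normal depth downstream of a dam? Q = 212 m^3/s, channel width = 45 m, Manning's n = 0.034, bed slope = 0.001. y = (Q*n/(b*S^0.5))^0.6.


y = (212 * 0.034 / (45 * 0.001^0.5))^0.6 = 2.6470 m


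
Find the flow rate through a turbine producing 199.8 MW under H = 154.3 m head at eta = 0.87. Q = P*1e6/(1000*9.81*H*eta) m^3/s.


Q = 199.8 * 1e6 / (1000 * 9.81 * 154.3 * 0.87) = 151.7195 m^3/s


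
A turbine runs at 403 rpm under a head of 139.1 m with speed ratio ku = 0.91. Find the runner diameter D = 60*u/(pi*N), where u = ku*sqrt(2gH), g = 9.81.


u = 0.91 * sqrt(2*9.81*139.1) = 47.5395 m/s
D = 60 * 47.5395 / (pi * 403) = 2.2529 m


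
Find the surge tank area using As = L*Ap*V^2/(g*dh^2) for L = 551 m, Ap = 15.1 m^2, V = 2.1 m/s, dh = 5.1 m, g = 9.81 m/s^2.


As = 551 * 15.1 * 2.1^2 / (9.81 * 5.1^2) = 143.7996 m^2


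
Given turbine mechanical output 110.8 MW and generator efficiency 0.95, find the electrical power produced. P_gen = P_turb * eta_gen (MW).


P_gen = 110.8 * 0.95 = 105.2600 MW


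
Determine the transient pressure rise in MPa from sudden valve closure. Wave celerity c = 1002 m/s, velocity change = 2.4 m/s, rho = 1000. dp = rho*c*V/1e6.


dp = 1000 * 1002 * 2.4 / 1e6 = 2.4048 MPa


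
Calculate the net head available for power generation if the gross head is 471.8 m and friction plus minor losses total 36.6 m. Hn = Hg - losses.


Hn = 471.8 - 36.6 = 435.2000 m


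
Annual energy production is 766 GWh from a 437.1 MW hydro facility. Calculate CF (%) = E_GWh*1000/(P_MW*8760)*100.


CF = 766 * 1000 / (437.1 * 8760) * 100 = 20.0052 %


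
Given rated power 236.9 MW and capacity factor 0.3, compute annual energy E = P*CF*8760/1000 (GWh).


E = 236.9 * 0.3 * 8760 / 1000 = 622.5732 GWh


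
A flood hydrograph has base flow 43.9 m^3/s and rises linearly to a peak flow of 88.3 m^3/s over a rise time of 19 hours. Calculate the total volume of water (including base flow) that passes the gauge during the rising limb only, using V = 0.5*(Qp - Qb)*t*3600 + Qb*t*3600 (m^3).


V = 0.5*(88.3 - 43.9)*19*3600 + 43.9*19*3600 = 4.5212e+06 m^3


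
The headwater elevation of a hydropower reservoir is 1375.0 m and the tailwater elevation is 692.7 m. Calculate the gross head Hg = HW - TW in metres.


Hg = 1375.0 - 692.7 = 682.3000 m


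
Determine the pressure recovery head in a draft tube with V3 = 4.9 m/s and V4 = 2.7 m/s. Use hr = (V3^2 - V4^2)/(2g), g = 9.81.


hr = (4.9^2 - 2.7^2) / (2*9.81) = 0.8522 m


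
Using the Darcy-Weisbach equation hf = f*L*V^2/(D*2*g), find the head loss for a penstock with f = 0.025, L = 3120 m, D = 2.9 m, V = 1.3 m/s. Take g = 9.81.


hf = 0.025 * 3120 * 1.3^2 / (2.9 * 2 * 9.81) = 2.3168 m


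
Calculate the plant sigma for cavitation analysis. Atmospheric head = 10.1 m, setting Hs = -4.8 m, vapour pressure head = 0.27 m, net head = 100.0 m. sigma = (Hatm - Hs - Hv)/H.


sigma = (10.1 - (-4.8) - 0.27) / 100.0 = 0.1463


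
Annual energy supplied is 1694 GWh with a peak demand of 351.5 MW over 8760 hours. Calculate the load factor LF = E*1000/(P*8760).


LF = 1694 * 1000 / (351.5 * 8760) = 0.5502


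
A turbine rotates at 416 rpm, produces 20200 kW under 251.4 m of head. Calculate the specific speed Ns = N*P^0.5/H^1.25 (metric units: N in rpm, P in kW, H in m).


Ns = 416 * 20200^0.5 / 251.4^1.25 = 59.0626


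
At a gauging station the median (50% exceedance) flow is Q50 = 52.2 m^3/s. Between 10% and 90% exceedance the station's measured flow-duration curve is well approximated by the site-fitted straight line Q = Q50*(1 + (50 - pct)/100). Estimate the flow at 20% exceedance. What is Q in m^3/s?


Q = 52.2 * (1 + (50 - 20)/100) = 67.8600 m^3/s


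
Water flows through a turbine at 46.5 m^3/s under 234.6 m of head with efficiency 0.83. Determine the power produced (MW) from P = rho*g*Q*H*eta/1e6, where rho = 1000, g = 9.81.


P = 1000 * 9.81 * 46.5 * 234.6 * 0.83 / 1e6 = 88.8235 MW


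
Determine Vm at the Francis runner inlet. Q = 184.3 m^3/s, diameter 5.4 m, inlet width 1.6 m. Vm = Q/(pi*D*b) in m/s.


Vm = 184.3 / (pi * 5.4 * 1.6) = 6.7899 m/s


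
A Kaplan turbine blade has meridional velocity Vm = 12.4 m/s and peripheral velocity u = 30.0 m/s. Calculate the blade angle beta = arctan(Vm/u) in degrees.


beta = arctan(12.4 / 30.0) = 22.4569 degrees


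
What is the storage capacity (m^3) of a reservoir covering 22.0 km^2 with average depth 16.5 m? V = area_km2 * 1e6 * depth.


V = 22.0 * 1e6 * 16.5 = 3.6300e+08 m^3


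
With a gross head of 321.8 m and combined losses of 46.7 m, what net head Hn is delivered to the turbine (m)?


Hn = 321.8 - 46.7 = 275.1000 m


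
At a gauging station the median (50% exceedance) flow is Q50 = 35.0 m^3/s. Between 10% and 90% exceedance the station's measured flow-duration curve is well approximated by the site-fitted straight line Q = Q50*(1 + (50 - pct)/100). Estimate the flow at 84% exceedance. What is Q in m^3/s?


Q = 35.0 * (1 + (50 - 84)/100) = 23.1000 m^3/s


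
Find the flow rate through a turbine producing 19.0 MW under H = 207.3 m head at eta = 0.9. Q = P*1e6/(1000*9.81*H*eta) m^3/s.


Q = 19.0 * 1e6 / (1000 * 9.81 * 207.3 * 0.9) = 10.3811 m^3/s


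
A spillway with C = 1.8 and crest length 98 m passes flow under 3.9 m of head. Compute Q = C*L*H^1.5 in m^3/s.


Q = 1.8 * 98 * 3.9^1.5 = 1358.6121 m^3/s


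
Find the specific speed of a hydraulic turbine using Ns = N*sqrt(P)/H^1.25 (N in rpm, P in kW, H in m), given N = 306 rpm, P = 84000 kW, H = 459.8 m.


Ns = 306 * 84000^0.5 / 459.8^1.25 = 41.6533


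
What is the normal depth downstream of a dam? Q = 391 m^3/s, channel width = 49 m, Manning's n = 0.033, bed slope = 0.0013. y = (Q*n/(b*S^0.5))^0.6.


y = (391 * 0.033 / (49 * 0.0013^0.5))^0.6 = 3.2970 m


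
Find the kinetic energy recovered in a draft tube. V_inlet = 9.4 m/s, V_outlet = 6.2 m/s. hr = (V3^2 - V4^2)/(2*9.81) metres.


hr = (9.4^2 - 6.2^2) / (2*9.81) = 2.5443 m


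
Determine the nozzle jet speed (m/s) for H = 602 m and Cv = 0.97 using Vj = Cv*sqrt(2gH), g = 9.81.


Vj = 0.97 * sqrt(2*9.81*602) = 105.4191 m/s


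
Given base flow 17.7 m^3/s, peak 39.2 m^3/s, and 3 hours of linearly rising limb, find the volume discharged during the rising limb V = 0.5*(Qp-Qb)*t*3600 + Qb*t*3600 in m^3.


V = 0.5*(39.2 - 17.7)*3*3600 + 17.7*3*3600 = 307260.0000 m^3


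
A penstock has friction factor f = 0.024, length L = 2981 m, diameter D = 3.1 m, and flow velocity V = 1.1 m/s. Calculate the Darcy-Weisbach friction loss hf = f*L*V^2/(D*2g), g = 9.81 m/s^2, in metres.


hf = 0.024 * 2981 * 1.1^2 / (3.1 * 2 * 9.81) = 1.4233 m
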